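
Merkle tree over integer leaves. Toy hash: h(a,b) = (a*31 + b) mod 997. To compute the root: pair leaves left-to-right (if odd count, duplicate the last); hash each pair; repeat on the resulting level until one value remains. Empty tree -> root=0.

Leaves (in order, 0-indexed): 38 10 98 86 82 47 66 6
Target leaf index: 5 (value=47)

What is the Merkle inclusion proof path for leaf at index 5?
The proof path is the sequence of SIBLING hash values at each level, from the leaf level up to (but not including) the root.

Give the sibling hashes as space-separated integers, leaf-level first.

Answer: 82 58 72

Derivation:
L0 (leaves): [38, 10, 98, 86, 82, 47, 66, 6], target index=5
L1: h(38,10)=(38*31+10)%997=191 [pair 0] h(98,86)=(98*31+86)%997=133 [pair 1] h(82,47)=(82*31+47)%997=595 [pair 2] h(66,6)=(66*31+6)%997=58 [pair 3] -> [191, 133, 595, 58]
  Sibling for proof at L0: 82
L2: h(191,133)=(191*31+133)%997=72 [pair 0] h(595,58)=(595*31+58)%997=557 [pair 1] -> [72, 557]
  Sibling for proof at L1: 58
L3: h(72,557)=(72*31+557)%997=795 [pair 0] -> [795]
  Sibling for proof at L2: 72
Root: 795
Proof path (sibling hashes from leaf to root): [82, 58, 72]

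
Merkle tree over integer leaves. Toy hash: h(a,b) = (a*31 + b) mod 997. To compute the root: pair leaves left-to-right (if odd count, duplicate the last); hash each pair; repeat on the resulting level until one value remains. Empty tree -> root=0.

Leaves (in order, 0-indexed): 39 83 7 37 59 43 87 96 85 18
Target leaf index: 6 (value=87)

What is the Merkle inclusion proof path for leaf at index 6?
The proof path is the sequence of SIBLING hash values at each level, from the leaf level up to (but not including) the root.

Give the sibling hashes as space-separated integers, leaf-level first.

Answer: 96 875 426 844

Derivation:
L0 (leaves): [39, 83, 7, 37, 59, 43, 87, 96, 85, 18], target index=6
L1: h(39,83)=(39*31+83)%997=295 [pair 0] h(7,37)=(7*31+37)%997=254 [pair 1] h(59,43)=(59*31+43)%997=875 [pair 2] h(87,96)=(87*31+96)%997=799 [pair 3] h(85,18)=(85*31+18)%997=659 [pair 4] -> [295, 254, 875, 799, 659]
  Sibling for proof at L0: 96
L2: h(295,254)=(295*31+254)%997=426 [pair 0] h(875,799)=(875*31+799)%997=8 [pair 1] h(659,659)=(659*31+659)%997=151 [pair 2] -> [426, 8, 151]
  Sibling for proof at L1: 875
L3: h(426,8)=(426*31+8)%997=253 [pair 0] h(151,151)=(151*31+151)%997=844 [pair 1] -> [253, 844]
  Sibling for proof at L2: 426
L4: h(253,844)=(253*31+844)%997=711 [pair 0] -> [711]
  Sibling for proof at L3: 844
Root: 711
Proof path (sibling hashes from leaf to root): [96, 875, 426, 844]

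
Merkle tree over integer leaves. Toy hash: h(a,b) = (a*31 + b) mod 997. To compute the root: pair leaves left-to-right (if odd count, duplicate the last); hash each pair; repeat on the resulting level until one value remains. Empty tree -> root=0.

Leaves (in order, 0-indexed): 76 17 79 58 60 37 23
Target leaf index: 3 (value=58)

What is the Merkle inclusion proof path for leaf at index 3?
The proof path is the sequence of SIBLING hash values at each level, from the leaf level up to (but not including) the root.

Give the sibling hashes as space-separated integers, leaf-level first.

L0 (leaves): [76, 17, 79, 58, 60, 37, 23], target index=3
L1: h(76,17)=(76*31+17)%997=379 [pair 0] h(79,58)=(79*31+58)%997=513 [pair 1] h(60,37)=(60*31+37)%997=900 [pair 2] h(23,23)=(23*31+23)%997=736 [pair 3] -> [379, 513, 900, 736]
  Sibling for proof at L0: 79
L2: h(379,513)=(379*31+513)%997=298 [pair 0] h(900,736)=(900*31+736)%997=720 [pair 1] -> [298, 720]
  Sibling for proof at L1: 379
L3: h(298,720)=(298*31+720)%997=985 [pair 0] -> [985]
  Sibling for proof at L2: 720
Root: 985
Proof path (sibling hashes from leaf to root): [79, 379, 720]

Answer: 79 379 720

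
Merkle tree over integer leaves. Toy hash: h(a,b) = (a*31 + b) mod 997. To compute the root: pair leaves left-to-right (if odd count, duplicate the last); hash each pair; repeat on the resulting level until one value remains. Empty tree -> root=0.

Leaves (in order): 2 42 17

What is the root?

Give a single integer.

L0: [2, 42, 17]
L1: h(2,42)=(2*31+42)%997=104 h(17,17)=(17*31+17)%997=544 -> [104, 544]
L2: h(104,544)=(104*31+544)%997=777 -> [777]

Answer: 777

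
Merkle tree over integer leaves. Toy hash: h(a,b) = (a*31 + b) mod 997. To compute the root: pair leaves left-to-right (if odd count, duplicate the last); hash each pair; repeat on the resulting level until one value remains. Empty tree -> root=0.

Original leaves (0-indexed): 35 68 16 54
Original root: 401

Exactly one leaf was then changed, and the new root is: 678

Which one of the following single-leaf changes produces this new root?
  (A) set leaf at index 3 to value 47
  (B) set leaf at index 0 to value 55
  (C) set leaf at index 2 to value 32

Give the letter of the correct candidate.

Original leaves: [35, 68, 16, 54]
Target new root: 678
Try each candidate change and compute the resulting root:
Candidate A: set leaf[3] = 47 -> leaves = [35, 68, 16, 47]
  L0: [35, 68, 16, 47]
  L1: h(35,68)=(35*31+68)%997=156 h(16,47)=(16*31+47)%997=543 -> [156, 543]
  L2: h(156,543)=(156*31+543)%997=394 -> [394]
  root = 394 != target 678
Candidate B: set leaf[0] = 55 -> leaves = [55, 68, 16, 54]
  L0: [55, 68, 16, 54]
  L1: h(55,68)=(55*31+68)%997=776 h(16,54)=(16*31+54)%997=550 -> [776, 550]
  L2: h(776,550)=(776*31+550)%997=678 -> [678]
  root = 678 == target 678  ** MATCH **
Candidate C: set leaf[2] = 32 -> leaves = [35, 68, 32, 54]
  L0: [35, 68, 32, 54]
  L1: h(35,68)=(35*31+68)%997=156 h(32,54)=(32*31+54)%997=49 -> [156, 49]
  L2: h(156,49)=(156*31+49)%997=897 -> [897]
  root = 897 != target 678
Candidate B produces the target root.

Answer: B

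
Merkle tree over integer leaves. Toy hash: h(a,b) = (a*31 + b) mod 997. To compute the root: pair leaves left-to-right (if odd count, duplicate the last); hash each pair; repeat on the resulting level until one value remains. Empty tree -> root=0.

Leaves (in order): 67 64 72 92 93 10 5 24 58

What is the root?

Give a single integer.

L0: [67, 64, 72, 92, 93, 10, 5, 24, 58]
L1: h(67,64)=(67*31+64)%997=147 h(72,92)=(72*31+92)%997=330 h(93,10)=(93*31+10)%997=899 h(5,24)=(5*31+24)%997=179 h(58,58)=(58*31+58)%997=859 -> [147, 330, 899, 179, 859]
L2: h(147,330)=(147*31+330)%997=899 h(899,179)=(899*31+179)%997=132 h(859,859)=(859*31+859)%997=569 -> [899, 132, 569]
L3: h(899,132)=(899*31+132)%997=85 h(569,569)=(569*31+569)%997=262 -> [85, 262]
L4: h(85,262)=(85*31+262)%997=903 -> [903]

Answer: 903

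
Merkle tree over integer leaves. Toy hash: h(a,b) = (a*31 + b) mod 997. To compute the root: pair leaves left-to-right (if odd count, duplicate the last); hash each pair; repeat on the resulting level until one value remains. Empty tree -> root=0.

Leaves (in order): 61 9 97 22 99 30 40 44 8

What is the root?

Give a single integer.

Answer: 802

Derivation:
L0: [61, 9, 97, 22, 99, 30, 40, 44, 8]
L1: h(61,9)=(61*31+9)%997=903 h(97,22)=(97*31+22)%997=38 h(99,30)=(99*31+30)%997=108 h(40,44)=(40*31+44)%997=287 h(8,8)=(8*31+8)%997=256 -> [903, 38, 108, 287, 256]
L2: h(903,38)=(903*31+38)%997=115 h(108,287)=(108*31+287)%997=644 h(256,256)=(256*31+256)%997=216 -> [115, 644, 216]
L3: h(115,644)=(115*31+644)%997=221 h(216,216)=(216*31+216)%997=930 -> [221, 930]
L4: h(221,930)=(221*31+930)%997=802 -> [802]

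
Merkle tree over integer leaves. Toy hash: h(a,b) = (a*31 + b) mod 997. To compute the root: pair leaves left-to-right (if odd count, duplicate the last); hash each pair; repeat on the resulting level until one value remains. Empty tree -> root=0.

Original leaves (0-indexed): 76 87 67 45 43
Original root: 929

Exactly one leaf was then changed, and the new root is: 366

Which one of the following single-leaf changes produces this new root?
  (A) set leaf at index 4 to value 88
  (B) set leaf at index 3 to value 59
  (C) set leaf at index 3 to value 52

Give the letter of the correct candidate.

Original leaves: [76, 87, 67, 45, 43]
Target new root: 366
Try each candidate change and compute the resulting root:
Candidate A: set leaf[4] = 88 -> leaves = [76, 87, 67, 45, 88]
  L0: [76, 87, 67, 45, 88]
  L1: h(76,87)=(76*31+87)%997=449 h(67,45)=(67*31+45)%997=128 h(88,88)=(88*31+88)%997=822 -> [449, 128, 822]
  L2: h(449,128)=(449*31+128)%997=89 h(822,822)=(822*31+822)%997=382 -> [89, 382]
  L3: h(89,382)=(89*31+382)%997=150 -> [150]
  root = 150 != target 366
Candidate B: set leaf[3] = 59 -> leaves = [76, 87, 67, 59, 43]
  L0: [76, 87, 67, 59, 43]
  L1: h(76,87)=(76*31+87)%997=449 h(67,59)=(67*31+59)%997=142 h(43,43)=(43*31+43)%997=379 -> [449, 142, 379]
  L2: h(449,142)=(449*31+142)%997=103 h(379,379)=(379*31+379)%997=164 -> [103, 164]
  L3: h(103,164)=(103*31+164)%997=366 -> [366]
  root = 366 == target 366  ** MATCH **
Candidate C: set leaf[3] = 52 -> leaves = [76, 87, 67, 52, 43]
  L0: [76, 87, 67, 52, 43]
  L1: h(76,87)=(76*31+87)%997=449 h(67,52)=(67*31+52)%997=135 h(43,43)=(43*31+43)%997=379 -> [449, 135, 379]
  L2: h(449,135)=(449*31+135)%997=96 h(379,379)=(379*31+379)%997=164 -> [96, 164]
  L3: h(96,164)=(96*31+164)%997=149 -> [149]
  root = 149 != target 366
Candidate B produces the target root.

Answer: B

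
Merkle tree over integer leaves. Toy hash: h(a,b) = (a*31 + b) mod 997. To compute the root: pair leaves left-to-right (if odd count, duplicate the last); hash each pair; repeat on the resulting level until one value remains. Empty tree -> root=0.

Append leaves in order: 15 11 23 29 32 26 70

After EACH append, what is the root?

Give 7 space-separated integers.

After append 15 (leaves=[15]):
  L0: [15]
  root=15
After append 11 (leaves=[15, 11]):
  L0: [15, 11]
  L1: h(15,11)=(15*31+11)%997=476 -> [476]
  root=476
After append 23 (leaves=[15, 11, 23]):
  L0: [15, 11, 23]
  L1: h(15,11)=(15*31+11)%997=476 h(23,23)=(23*31+23)%997=736 -> [476, 736]
  L2: h(476,736)=(476*31+736)%997=537 -> [537]
  root=537
After append 29 (leaves=[15, 11, 23, 29]):
  L0: [15, 11, 23, 29]
  L1: h(15,11)=(15*31+11)%997=476 h(23,29)=(23*31+29)%997=742 -> [476, 742]
  L2: h(476,742)=(476*31+742)%997=543 -> [543]
  root=543
After append 32 (leaves=[15, 11, 23, 29, 32]):
  L0: [15, 11, 23, 29, 32]
  L1: h(15,11)=(15*31+11)%997=476 h(23,29)=(23*31+29)%997=742 h(32,32)=(32*31+32)%997=27 -> [476, 742, 27]
  L2: h(476,742)=(476*31+742)%997=543 h(27,27)=(27*31+27)%997=864 -> [543, 864]
  L3: h(543,864)=(543*31+864)%997=748 -> [748]
  root=748
After append 26 (leaves=[15, 11, 23, 29, 32, 26]):
  L0: [15, 11, 23, 29, 32, 26]
  L1: h(15,11)=(15*31+11)%997=476 h(23,29)=(23*31+29)%997=742 h(32,26)=(32*31+26)%997=21 -> [476, 742, 21]
  L2: h(476,742)=(476*31+742)%997=543 h(21,21)=(21*31+21)%997=672 -> [543, 672]
  L3: h(543,672)=(543*31+672)%997=556 -> [556]
  root=556
After append 70 (leaves=[15, 11, 23, 29, 32, 26, 70]):
  L0: [15, 11, 23, 29, 32, 26, 70]
  L1: h(15,11)=(15*31+11)%997=476 h(23,29)=(23*31+29)%997=742 h(32,26)=(32*31+26)%997=21 h(70,70)=(70*31+70)%997=246 -> [476, 742, 21, 246]
  L2: h(476,742)=(476*31+742)%997=543 h(21,246)=(21*31+246)%997=897 -> [543, 897]
  L3: h(543,897)=(543*31+897)%997=781 -> [781]
  root=781

Answer: 15 476 537 543 748 556 781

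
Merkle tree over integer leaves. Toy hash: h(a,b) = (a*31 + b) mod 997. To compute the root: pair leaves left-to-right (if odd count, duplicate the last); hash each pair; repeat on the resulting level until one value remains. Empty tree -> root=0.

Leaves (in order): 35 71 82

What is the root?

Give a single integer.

Answer: 574

Derivation:
L0: [35, 71, 82]
L1: h(35,71)=(35*31+71)%997=159 h(82,82)=(82*31+82)%997=630 -> [159, 630]
L2: h(159,630)=(159*31+630)%997=574 -> [574]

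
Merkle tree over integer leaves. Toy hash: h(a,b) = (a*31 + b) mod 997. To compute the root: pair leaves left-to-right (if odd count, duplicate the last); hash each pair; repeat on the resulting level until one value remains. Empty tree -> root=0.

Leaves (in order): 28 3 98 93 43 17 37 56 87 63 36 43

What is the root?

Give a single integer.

L0: [28, 3, 98, 93, 43, 17, 37, 56, 87, 63, 36, 43]
L1: h(28,3)=(28*31+3)%997=871 h(98,93)=(98*31+93)%997=140 h(43,17)=(43*31+17)%997=353 h(37,56)=(37*31+56)%997=206 h(87,63)=(87*31+63)%997=766 h(36,43)=(36*31+43)%997=162 -> [871, 140, 353, 206, 766, 162]
L2: h(871,140)=(871*31+140)%997=222 h(353,206)=(353*31+206)%997=182 h(766,162)=(766*31+162)%997=977 -> [222, 182, 977]
L3: h(222,182)=(222*31+182)%997=85 h(977,977)=(977*31+977)%997=357 -> [85, 357]
L4: h(85,357)=(85*31+357)%997=1 -> [1]

Answer: 1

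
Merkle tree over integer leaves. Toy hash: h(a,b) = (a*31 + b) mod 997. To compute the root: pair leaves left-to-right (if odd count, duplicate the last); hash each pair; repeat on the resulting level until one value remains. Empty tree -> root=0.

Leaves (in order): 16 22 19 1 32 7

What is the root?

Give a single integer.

L0: [16, 22, 19, 1, 32, 7]
L1: h(16,22)=(16*31+22)%997=518 h(19,1)=(19*31+1)%997=590 h(32,7)=(32*31+7)%997=2 -> [518, 590, 2]
L2: h(518,590)=(518*31+590)%997=696 h(2,2)=(2*31+2)%997=64 -> [696, 64]
L3: h(696,64)=(696*31+64)%997=703 -> [703]

Answer: 703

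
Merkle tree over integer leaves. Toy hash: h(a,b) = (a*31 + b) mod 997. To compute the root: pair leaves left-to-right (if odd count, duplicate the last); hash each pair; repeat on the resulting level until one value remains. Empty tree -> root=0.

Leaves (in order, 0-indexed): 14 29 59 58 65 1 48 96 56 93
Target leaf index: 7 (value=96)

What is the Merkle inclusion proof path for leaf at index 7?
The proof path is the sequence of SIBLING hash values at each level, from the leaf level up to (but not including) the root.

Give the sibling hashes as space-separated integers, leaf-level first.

L0 (leaves): [14, 29, 59, 58, 65, 1, 48, 96, 56, 93], target index=7
L1: h(14,29)=(14*31+29)%997=463 [pair 0] h(59,58)=(59*31+58)%997=890 [pair 1] h(65,1)=(65*31+1)%997=22 [pair 2] h(48,96)=(48*31+96)%997=587 [pair 3] h(56,93)=(56*31+93)%997=832 [pair 4] -> [463, 890, 22, 587, 832]
  Sibling for proof at L0: 48
L2: h(463,890)=(463*31+890)%997=288 [pair 0] h(22,587)=(22*31+587)%997=272 [pair 1] h(832,832)=(832*31+832)%997=702 [pair 2] -> [288, 272, 702]
  Sibling for proof at L1: 22
L3: h(288,272)=(288*31+272)%997=227 [pair 0] h(702,702)=(702*31+702)%997=530 [pair 1] -> [227, 530]
  Sibling for proof at L2: 288
L4: h(227,530)=(227*31+530)%997=588 [pair 0] -> [588]
  Sibling for proof at L3: 530
Root: 588
Proof path (sibling hashes from leaf to root): [48, 22, 288, 530]

Answer: 48 22 288 530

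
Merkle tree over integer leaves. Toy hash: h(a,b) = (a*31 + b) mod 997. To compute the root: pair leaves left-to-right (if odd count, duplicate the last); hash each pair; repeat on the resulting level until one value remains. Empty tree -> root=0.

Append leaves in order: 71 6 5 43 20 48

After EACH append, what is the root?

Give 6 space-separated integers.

Answer: 71 213 781 819 7 903

Derivation:
After append 71 (leaves=[71]):
  L0: [71]
  root=71
After append 6 (leaves=[71, 6]):
  L0: [71, 6]
  L1: h(71,6)=(71*31+6)%997=213 -> [213]
  root=213
After append 5 (leaves=[71, 6, 5]):
  L0: [71, 6, 5]
  L1: h(71,6)=(71*31+6)%997=213 h(5,5)=(5*31+5)%997=160 -> [213, 160]
  L2: h(213,160)=(213*31+160)%997=781 -> [781]
  root=781
After append 43 (leaves=[71, 6, 5, 43]):
  L0: [71, 6, 5, 43]
  L1: h(71,6)=(71*31+6)%997=213 h(5,43)=(5*31+43)%997=198 -> [213, 198]
  L2: h(213,198)=(213*31+198)%997=819 -> [819]
  root=819
After append 20 (leaves=[71, 6, 5, 43, 20]):
  L0: [71, 6, 5, 43, 20]
  L1: h(71,6)=(71*31+6)%997=213 h(5,43)=(5*31+43)%997=198 h(20,20)=(20*31+20)%997=640 -> [213, 198, 640]
  L2: h(213,198)=(213*31+198)%997=819 h(640,640)=(640*31+640)%997=540 -> [819, 540]
  L3: h(819,540)=(819*31+540)%997=7 -> [7]
  root=7
After append 48 (leaves=[71, 6, 5, 43, 20, 48]):
  L0: [71, 6, 5, 43, 20, 48]
  L1: h(71,6)=(71*31+6)%997=213 h(5,43)=(5*31+43)%997=198 h(20,48)=(20*31+48)%997=668 -> [213, 198, 668]
  L2: h(213,198)=(213*31+198)%997=819 h(668,668)=(668*31+668)%997=439 -> [819, 439]
  L3: h(819,439)=(819*31+439)%997=903 -> [903]
  root=903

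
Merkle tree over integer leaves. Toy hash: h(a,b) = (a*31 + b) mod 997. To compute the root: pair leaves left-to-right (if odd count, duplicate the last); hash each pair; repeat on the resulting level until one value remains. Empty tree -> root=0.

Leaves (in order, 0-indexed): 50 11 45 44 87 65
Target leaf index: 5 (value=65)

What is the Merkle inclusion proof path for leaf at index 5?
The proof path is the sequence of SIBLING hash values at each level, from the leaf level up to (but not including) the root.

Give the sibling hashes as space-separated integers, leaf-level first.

L0 (leaves): [50, 11, 45, 44, 87, 65], target index=5
L1: h(50,11)=(50*31+11)%997=564 [pair 0] h(45,44)=(45*31+44)%997=442 [pair 1] h(87,65)=(87*31+65)%997=768 [pair 2] -> [564, 442, 768]
  Sibling for proof at L0: 87
L2: h(564,442)=(564*31+442)%997=977 [pair 0] h(768,768)=(768*31+768)%997=648 [pair 1] -> [977, 648]
  Sibling for proof at L1: 768
L3: h(977,648)=(977*31+648)%997=28 [pair 0] -> [28]
  Sibling for proof at L2: 977
Root: 28
Proof path (sibling hashes from leaf to root): [87, 768, 977]

Answer: 87 768 977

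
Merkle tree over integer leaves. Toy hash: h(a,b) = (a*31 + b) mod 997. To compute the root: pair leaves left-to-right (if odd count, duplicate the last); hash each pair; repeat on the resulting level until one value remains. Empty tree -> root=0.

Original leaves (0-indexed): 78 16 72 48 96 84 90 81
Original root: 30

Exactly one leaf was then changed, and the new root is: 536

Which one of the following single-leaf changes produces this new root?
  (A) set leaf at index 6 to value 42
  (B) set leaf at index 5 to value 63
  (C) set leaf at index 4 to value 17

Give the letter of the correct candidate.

Original leaves: [78, 16, 72, 48, 96, 84, 90, 81]
Target new root: 536
Try each candidate change and compute the resulting root:
Candidate A: set leaf[6] = 42 -> leaves = [78, 16, 72, 48, 96, 84, 42, 81]
  L0: [78, 16, 72, 48, 96, 84, 42, 81]
  L1: h(78,16)=(78*31+16)%997=440 h(72,48)=(72*31+48)%997=286 h(96,84)=(96*31+84)%997=69 h(42,81)=(42*31+81)%997=386 -> [440, 286, 69, 386]
  L2: h(440,286)=(440*31+286)%997=965 h(69,386)=(69*31+386)%997=531 -> [965, 531]
  L3: h(965,531)=(965*31+531)%997=536 -> [536]
  root = 536 == target 536  ** MATCH **
Candidate B: set leaf[5] = 63 -> leaves = [78, 16, 72, 48, 96, 63, 90, 81]
  L0: [78, 16, 72, 48, 96, 63, 90, 81]
  L1: h(78,16)=(78*31+16)%997=440 h(72,48)=(72*31+48)%997=286 h(96,63)=(96*31+63)%997=48 h(90,81)=(90*31+81)%997=877 -> [440, 286, 48, 877]
  L2: h(440,286)=(440*31+286)%997=965 h(48,877)=(48*31+877)%997=371 -> [965, 371]
  L3: h(965,371)=(965*31+371)%997=376 -> [376]
  root = 376 != target 536
Candidate C: set leaf[4] = 17 -> leaves = [78, 16, 72, 48, 17, 84, 90, 81]
  L0: [78, 16, 72, 48, 17, 84, 90, 81]
  L1: h(78,16)=(78*31+16)%997=440 h(72,48)=(72*31+48)%997=286 h(17,84)=(17*31+84)%997=611 h(90,81)=(90*31+81)%997=877 -> [440, 286, 611, 877]
  L2: h(440,286)=(440*31+286)%997=965 h(611,877)=(611*31+877)%997=875 -> [965, 875]
  L3: h(965,875)=(965*31+875)%997=880 -> [880]
  root = 880 != target 536
Candidate A produces the target root.

Answer: A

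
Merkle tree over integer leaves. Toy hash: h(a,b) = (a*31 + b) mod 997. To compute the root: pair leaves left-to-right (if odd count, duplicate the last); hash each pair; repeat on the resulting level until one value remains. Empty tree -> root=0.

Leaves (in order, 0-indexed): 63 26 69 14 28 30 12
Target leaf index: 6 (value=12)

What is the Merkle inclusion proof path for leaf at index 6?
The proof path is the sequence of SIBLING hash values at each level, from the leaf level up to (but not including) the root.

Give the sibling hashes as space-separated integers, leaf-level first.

L0 (leaves): [63, 26, 69, 14, 28, 30, 12], target index=6
L1: h(63,26)=(63*31+26)%997=982 [pair 0] h(69,14)=(69*31+14)%997=159 [pair 1] h(28,30)=(28*31+30)%997=898 [pair 2] h(12,12)=(12*31+12)%997=384 [pair 3] -> [982, 159, 898, 384]
  Sibling for proof at L0: 12
L2: h(982,159)=(982*31+159)%997=691 [pair 0] h(898,384)=(898*31+384)%997=306 [pair 1] -> [691, 306]
  Sibling for proof at L1: 898
L3: h(691,306)=(691*31+306)%997=790 [pair 0] -> [790]
  Sibling for proof at L2: 691
Root: 790
Proof path (sibling hashes from leaf to root): [12, 898, 691]

Answer: 12 898 691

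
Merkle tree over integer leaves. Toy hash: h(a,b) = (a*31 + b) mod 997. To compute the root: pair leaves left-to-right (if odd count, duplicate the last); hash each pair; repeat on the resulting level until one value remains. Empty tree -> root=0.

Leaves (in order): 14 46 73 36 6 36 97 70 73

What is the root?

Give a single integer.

L0: [14, 46, 73, 36, 6, 36, 97, 70, 73]
L1: h(14,46)=(14*31+46)%997=480 h(73,36)=(73*31+36)%997=305 h(6,36)=(6*31+36)%997=222 h(97,70)=(97*31+70)%997=86 h(73,73)=(73*31+73)%997=342 -> [480, 305, 222, 86, 342]
L2: h(480,305)=(480*31+305)%997=230 h(222,86)=(222*31+86)%997=986 h(342,342)=(342*31+342)%997=974 -> [230, 986, 974]
L3: h(230,986)=(230*31+986)%997=140 h(974,974)=(974*31+974)%997=261 -> [140, 261]
L4: h(140,261)=(140*31+261)%997=613 -> [613]

Answer: 613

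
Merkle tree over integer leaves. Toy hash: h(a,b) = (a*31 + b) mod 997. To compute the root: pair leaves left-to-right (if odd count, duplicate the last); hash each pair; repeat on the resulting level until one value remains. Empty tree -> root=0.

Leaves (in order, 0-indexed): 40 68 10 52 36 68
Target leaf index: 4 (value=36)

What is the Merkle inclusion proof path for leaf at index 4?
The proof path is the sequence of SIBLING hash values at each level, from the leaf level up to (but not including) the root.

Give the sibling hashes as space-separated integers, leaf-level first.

L0 (leaves): [40, 68, 10, 52, 36, 68], target index=4
L1: h(40,68)=(40*31+68)%997=311 [pair 0] h(10,52)=(10*31+52)%997=362 [pair 1] h(36,68)=(36*31+68)%997=187 [pair 2] -> [311, 362, 187]
  Sibling for proof at L0: 68
L2: h(311,362)=(311*31+362)%997=33 [pair 0] h(187,187)=(187*31+187)%997=2 [pair 1] -> [33, 2]
  Sibling for proof at L1: 187
L3: h(33,2)=(33*31+2)%997=28 [pair 0] -> [28]
  Sibling for proof at L2: 33
Root: 28
Proof path (sibling hashes from leaf to root): [68, 187, 33]

Answer: 68 187 33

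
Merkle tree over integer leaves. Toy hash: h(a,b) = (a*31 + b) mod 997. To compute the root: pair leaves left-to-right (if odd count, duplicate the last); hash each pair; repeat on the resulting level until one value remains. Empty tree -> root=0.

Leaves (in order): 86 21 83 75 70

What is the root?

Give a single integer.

L0: [86, 21, 83, 75, 70]
L1: h(86,21)=(86*31+21)%997=693 h(83,75)=(83*31+75)%997=654 h(70,70)=(70*31+70)%997=246 -> [693, 654, 246]
L2: h(693,654)=(693*31+654)%997=203 h(246,246)=(246*31+246)%997=893 -> [203, 893]
L3: h(203,893)=(203*31+893)%997=207 -> [207]

Answer: 207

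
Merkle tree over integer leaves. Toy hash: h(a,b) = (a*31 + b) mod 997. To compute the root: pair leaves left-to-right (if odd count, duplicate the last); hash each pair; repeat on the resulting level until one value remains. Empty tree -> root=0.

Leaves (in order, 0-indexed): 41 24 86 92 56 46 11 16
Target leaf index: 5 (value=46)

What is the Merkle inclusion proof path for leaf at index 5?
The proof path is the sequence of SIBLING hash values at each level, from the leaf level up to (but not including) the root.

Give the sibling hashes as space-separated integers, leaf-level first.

L0 (leaves): [41, 24, 86, 92, 56, 46, 11, 16], target index=5
L1: h(41,24)=(41*31+24)%997=298 [pair 0] h(86,92)=(86*31+92)%997=764 [pair 1] h(56,46)=(56*31+46)%997=785 [pair 2] h(11,16)=(11*31+16)%997=357 [pair 3] -> [298, 764, 785, 357]
  Sibling for proof at L0: 56
L2: h(298,764)=(298*31+764)%997=32 [pair 0] h(785,357)=(785*31+357)%997=764 [pair 1] -> [32, 764]
  Sibling for proof at L1: 357
L3: h(32,764)=(32*31+764)%997=759 [pair 0] -> [759]
  Sibling for proof at L2: 32
Root: 759
Proof path (sibling hashes from leaf to root): [56, 357, 32]

Answer: 56 357 32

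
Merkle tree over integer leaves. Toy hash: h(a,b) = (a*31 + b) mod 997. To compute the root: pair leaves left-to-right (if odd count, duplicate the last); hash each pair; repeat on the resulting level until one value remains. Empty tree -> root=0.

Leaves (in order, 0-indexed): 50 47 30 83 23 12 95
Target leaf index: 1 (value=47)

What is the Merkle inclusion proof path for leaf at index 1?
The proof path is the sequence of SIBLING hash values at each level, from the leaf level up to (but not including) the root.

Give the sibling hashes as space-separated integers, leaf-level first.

L0 (leaves): [50, 47, 30, 83, 23, 12, 95], target index=1
L1: h(50,47)=(50*31+47)%997=600 [pair 0] h(30,83)=(30*31+83)%997=16 [pair 1] h(23,12)=(23*31+12)%997=725 [pair 2] h(95,95)=(95*31+95)%997=49 [pair 3] -> [600, 16, 725, 49]
  Sibling for proof at L0: 50
L2: h(600,16)=(600*31+16)%997=670 [pair 0] h(725,49)=(725*31+49)%997=590 [pair 1] -> [670, 590]
  Sibling for proof at L1: 16
L3: h(670,590)=(670*31+590)%997=423 [pair 0] -> [423]
  Sibling for proof at L2: 590
Root: 423
Proof path (sibling hashes from leaf to root): [50, 16, 590]

Answer: 50 16 590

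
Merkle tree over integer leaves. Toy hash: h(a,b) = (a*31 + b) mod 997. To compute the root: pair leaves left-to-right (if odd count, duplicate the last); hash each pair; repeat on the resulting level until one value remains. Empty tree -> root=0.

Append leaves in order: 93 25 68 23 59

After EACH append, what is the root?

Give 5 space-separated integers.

Answer: 93 914 600 555 852

Derivation:
After append 93 (leaves=[93]):
  L0: [93]
  root=93
After append 25 (leaves=[93, 25]):
  L0: [93, 25]
  L1: h(93,25)=(93*31+25)%997=914 -> [914]
  root=914
After append 68 (leaves=[93, 25, 68]):
  L0: [93, 25, 68]
  L1: h(93,25)=(93*31+25)%997=914 h(68,68)=(68*31+68)%997=182 -> [914, 182]
  L2: h(914,182)=(914*31+182)%997=600 -> [600]
  root=600
After append 23 (leaves=[93, 25, 68, 23]):
  L0: [93, 25, 68, 23]
  L1: h(93,25)=(93*31+25)%997=914 h(68,23)=(68*31+23)%997=137 -> [914, 137]
  L2: h(914,137)=(914*31+137)%997=555 -> [555]
  root=555
After append 59 (leaves=[93, 25, 68, 23, 59]):
  L0: [93, 25, 68, 23, 59]
  L1: h(93,25)=(93*31+25)%997=914 h(68,23)=(68*31+23)%997=137 h(59,59)=(59*31+59)%997=891 -> [914, 137, 891]
  L2: h(914,137)=(914*31+137)%997=555 h(891,891)=(891*31+891)%997=596 -> [555, 596]
  L3: h(555,596)=(555*31+596)%997=852 -> [852]
  root=852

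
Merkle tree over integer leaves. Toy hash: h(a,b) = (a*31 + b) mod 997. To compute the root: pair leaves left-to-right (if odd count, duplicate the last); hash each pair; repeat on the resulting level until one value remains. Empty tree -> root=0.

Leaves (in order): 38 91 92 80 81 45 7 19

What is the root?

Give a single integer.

L0: [38, 91, 92, 80, 81, 45, 7, 19]
L1: h(38,91)=(38*31+91)%997=272 h(92,80)=(92*31+80)%997=938 h(81,45)=(81*31+45)%997=562 h(7,19)=(7*31+19)%997=236 -> [272, 938, 562, 236]
L2: h(272,938)=(272*31+938)%997=397 h(562,236)=(562*31+236)%997=709 -> [397, 709]
L3: h(397,709)=(397*31+709)%997=55 -> [55]

Answer: 55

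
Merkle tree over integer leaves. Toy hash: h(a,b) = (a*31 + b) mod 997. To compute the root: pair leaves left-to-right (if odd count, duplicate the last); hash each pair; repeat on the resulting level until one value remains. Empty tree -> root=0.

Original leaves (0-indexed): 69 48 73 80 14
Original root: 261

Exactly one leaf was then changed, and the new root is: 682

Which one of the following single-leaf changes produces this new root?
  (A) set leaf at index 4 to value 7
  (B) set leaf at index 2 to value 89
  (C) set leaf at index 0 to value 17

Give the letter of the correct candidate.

Answer: B

Derivation:
Original leaves: [69, 48, 73, 80, 14]
Target new root: 682
Try each candidate change and compute the resulting root:
Candidate A: set leaf[4] = 7 -> leaves = [69, 48, 73, 80, 7]
  L0: [69, 48, 73, 80, 7]
  L1: h(69,48)=(69*31+48)%997=193 h(73,80)=(73*31+80)%997=349 h(7,7)=(7*31+7)%997=224 -> [193, 349, 224]
  L2: h(193,349)=(193*31+349)%997=350 h(224,224)=(224*31+224)%997=189 -> [350, 189]
  L3: h(350,189)=(350*31+189)%997=72 -> [72]
  root = 72 != target 682
Candidate B: set leaf[2] = 89 -> leaves = [69, 48, 89, 80, 14]
  L0: [69, 48, 89, 80, 14]
  L1: h(69,48)=(69*31+48)%997=193 h(89,80)=(89*31+80)%997=845 h(14,14)=(14*31+14)%997=448 -> [193, 845, 448]
  L2: h(193,845)=(193*31+845)%997=846 h(448,448)=(448*31+448)%997=378 -> [846, 378]
  L3: h(846,378)=(846*31+378)%997=682 -> [682]
  root = 682 == target 682  ** MATCH **
Candidate C: set leaf[0] = 17 -> leaves = [17, 48, 73, 80, 14]
  L0: [17, 48, 73, 80, 14]
  L1: h(17,48)=(17*31+48)%997=575 h(73,80)=(73*31+80)%997=349 h(14,14)=(14*31+14)%997=448 -> [575, 349, 448]
  L2: h(575,349)=(575*31+349)%997=228 h(448,448)=(448*31+448)%997=378 -> [228, 378]
  L3: h(228,378)=(228*31+378)%997=467 -> [467]
  root = 467 != target 682
Candidate B produces the target root.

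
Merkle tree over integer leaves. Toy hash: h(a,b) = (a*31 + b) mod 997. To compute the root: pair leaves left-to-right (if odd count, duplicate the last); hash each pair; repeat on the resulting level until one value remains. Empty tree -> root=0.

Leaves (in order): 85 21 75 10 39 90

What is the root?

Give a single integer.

L0: [85, 21, 75, 10, 39, 90]
L1: h(85,21)=(85*31+21)%997=662 h(75,10)=(75*31+10)%997=341 h(39,90)=(39*31+90)%997=302 -> [662, 341, 302]
L2: h(662,341)=(662*31+341)%997=923 h(302,302)=(302*31+302)%997=691 -> [923, 691]
L3: h(923,691)=(923*31+691)%997=391 -> [391]

Answer: 391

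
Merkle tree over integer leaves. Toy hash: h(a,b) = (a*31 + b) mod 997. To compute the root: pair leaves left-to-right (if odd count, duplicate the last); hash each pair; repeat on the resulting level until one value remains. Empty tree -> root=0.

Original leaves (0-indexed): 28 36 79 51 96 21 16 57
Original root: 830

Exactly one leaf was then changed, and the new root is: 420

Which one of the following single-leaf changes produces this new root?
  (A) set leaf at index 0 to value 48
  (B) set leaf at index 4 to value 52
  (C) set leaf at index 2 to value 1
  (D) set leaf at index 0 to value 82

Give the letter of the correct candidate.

Original leaves: [28, 36, 79, 51, 96, 21, 16, 57]
Target new root: 420
Try each candidate change and compute the resulting root:
Candidate A: set leaf[0] = 48 -> leaves = [48, 36, 79, 51, 96, 21, 16, 57]
  L0: [48, 36, 79, 51, 96, 21, 16, 57]
  L1: h(48,36)=(48*31+36)%997=527 h(79,51)=(79*31+51)%997=506 h(96,21)=(96*31+21)%997=6 h(16,57)=(16*31+57)%997=553 -> [527, 506, 6, 553]
  L2: h(527,506)=(527*31+506)%997=891 h(6,553)=(6*31+553)%997=739 -> [891, 739]
  L3: h(891,739)=(891*31+739)%997=444 -> [444]
  root = 444 != target 420
Candidate B: set leaf[4] = 52 -> leaves = [28, 36, 79, 51, 52, 21, 16, 57]
  L0: [28, 36, 79, 51, 52, 21, 16, 57]
  L1: h(28,36)=(28*31+36)%997=904 h(79,51)=(79*31+51)%997=506 h(52,21)=(52*31+21)%997=636 h(16,57)=(16*31+57)%997=553 -> [904, 506, 636, 553]
  L2: h(904,506)=(904*31+506)%997=614 h(636,553)=(636*31+553)%997=329 -> [614, 329]
  L3: h(614,329)=(614*31+329)%997=420 -> [420]
  root = 420 == target 420  ** MATCH **
Candidate C: set leaf[2] = 1 -> leaves = [28, 36, 1, 51, 96, 21, 16, 57]
  L0: [28, 36, 1, 51, 96, 21, 16, 57]
  L1: h(28,36)=(28*31+36)%997=904 h(1,51)=(1*31+51)%997=82 h(96,21)=(96*31+21)%997=6 h(16,57)=(16*31+57)%997=553 -> [904, 82, 6, 553]
  L2: h(904,82)=(904*31+82)%997=190 h(6,553)=(6*31+553)%997=739 -> [190, 739]
  L3: h(190,739)=(190*31+739)%997=647 -> [647]
  root = 647 != target 420
Candidate D: set leaf[0] = 82 -> leaves = [82, 36, 79, 51, 96, 21, 16, 57]
  L0: [82, 36, 79, 51, 96, 21, 16, 57]
  L1: h(82,36)=(82*31+36)%997=584 h(79,51)=(79*31+51)%997=506 h(96,21)=(96*31+21)%997=6 h(16,57)=(16*31+57)%997=553 -> [584, 506, 6, 553]
  L2: h(584,506)=(584*31+506)%997=664 h(6,553)=(6*31+553)%997=739 -> [664, 739]
  L3: h(664,739)=(664*31+739)%997=386 -> [386]
  root = 386 != target 420
Candidate B produces the target root.

Answer: B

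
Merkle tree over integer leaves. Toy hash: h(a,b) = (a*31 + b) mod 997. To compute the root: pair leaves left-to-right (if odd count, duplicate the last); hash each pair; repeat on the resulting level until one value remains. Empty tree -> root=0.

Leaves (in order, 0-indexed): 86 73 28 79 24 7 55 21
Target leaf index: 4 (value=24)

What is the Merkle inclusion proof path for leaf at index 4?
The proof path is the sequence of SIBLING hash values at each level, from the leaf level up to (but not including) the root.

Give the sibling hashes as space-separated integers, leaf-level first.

Answer: 7 729 114

Derivation:
L0 (leaves): [86, 73, 28, 79, 24, 7, 55, 21], target index=4
L1: h(86,73)=(86*31+73)%997=745 [pair 0] h(28,79)=(28*31+79)%997=947 [pair 1] h(24,7)=(24*31+7)%997=751 [pair 2] h(55,21)=(55*31+21)%997=729 [pair 3] -> [745, 947, 751, 729]
  Sibling for proof at L0: 7
L2: h(745,947)=(745*31+947)%997=114 [pair 0] h(751,729)=(751*31+729)%997=82 [pair 1] -> [114, 82]
  Sibling for proof at L1: 729
L3: h(114,82)=(114*31+82)%997=625 [pair 0] -> [625]
  Sibling for proof at L2: 114
Root: 625
Proof path (sibling hashes from leaf to root): [7, 729, 114]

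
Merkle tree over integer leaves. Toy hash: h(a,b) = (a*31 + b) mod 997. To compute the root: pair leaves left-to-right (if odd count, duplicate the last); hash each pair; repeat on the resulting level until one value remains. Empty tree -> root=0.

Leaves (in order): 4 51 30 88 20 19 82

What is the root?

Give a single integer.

L0: [4, 51, 30, 88, 20, 19, 82]
L1: h(4,51)=(4*31+51)%997=175 h(30,88)=(30*31+88)%997=21 h(20,19)=(20*31+19)%997=639 h(82,82)=(82*31+82)%997=630 -> [175, 21, 639, 630]
L2: h(175,21)=(175*31+21)%997=461 h(639,630)=(639*31+630)%997=499 -> [461, 499]
L3: h(461,499)=(461*31+499)%997=832 -> [832]

Answer: 832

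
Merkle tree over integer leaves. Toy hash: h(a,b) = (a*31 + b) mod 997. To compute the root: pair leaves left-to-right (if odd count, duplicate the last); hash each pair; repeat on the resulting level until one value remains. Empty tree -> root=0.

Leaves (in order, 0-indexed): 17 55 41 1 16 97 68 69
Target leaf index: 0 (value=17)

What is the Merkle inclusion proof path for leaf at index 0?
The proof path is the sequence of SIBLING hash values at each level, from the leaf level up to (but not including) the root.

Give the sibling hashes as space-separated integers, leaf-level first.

Answer: 55 275 620

Derivation:
L0 (leaves): [17, 55, 41, 1, 16, 97, 68, 69], target index=0
L1: h(17,55)=(17*31+55)%997=582 [pair 0] h(41,1)=(41*31+1)%997=275 [pair 1] h(16,97)=(16*31+97)%997=593 [pair 2] h(68,69)=(68*31+69)%997=183 [pair 3] -> [582, 275, 593, 183]
  Sibling for proof at L0: 55
L2: h(582,275)=(582*31+275)%997=371 [pair 0] h(593,183)=(593*31+183)%997=620 [pair 1] -> [371, 620]
  Sibling for proof at L1: 275
L3: h(371,620)=(371*31+620)%997=157 [pair 0] -> [157]
  Sibling for proof at L2: 620
Root: 157
Proof path (sibling hashes from leaf to root): [55, 275, 620]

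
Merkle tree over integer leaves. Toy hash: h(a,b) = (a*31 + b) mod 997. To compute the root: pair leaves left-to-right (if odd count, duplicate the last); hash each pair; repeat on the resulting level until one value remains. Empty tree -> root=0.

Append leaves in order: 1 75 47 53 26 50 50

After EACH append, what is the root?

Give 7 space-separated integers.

Answer: 1 106 802 808 825 596 343

Derivation:
After append 1 (leaves=[1]):
  L0: [1]
  root=1
After append 75 (leaves=[1, 75]):
  L0: [1, 75]
  L1: h(1,75)=(1*31+75)%997=106 -> [106]
  root=106
After append 47 (leaves=[1, 75, 47]):
  L0: [1, 75, 47]
  L1: h(1,75)=(1*31+75)%997=106 h(47,47)=(47*31+47)%997=507 -> [106, 507]
  L2: h(106,507)=(106*31+507)%997=802 -> [802]
  root=802
After append 53 (leaves=[1, 75, 47, 53]):
  L0: [1, 75, 47, 53]
  L1: h(1,75)=(1*31+75)%997=106 h(47,53)=(47*31+53)%997=513 -> [106, 513]
  L2: h(106,513)=(106*31+513)%997=808 -> [808]
  root=808
After append 26 (leaves=[1, 75, 47, 53, 26]):
  L0: [1, 75, 47, 53, 26]
  L1: h(1,75)=(1*31+75)%997=106 h(47,53)=(47*31+53)%997=513 h(26,26)=(26*31+26)%997=832 -> [106, 513, 832]
  L2: h(106,513)=(106*31+513)%997=808 h(832,832)=(832*31+832)%997=702 -> [808, 702]
  L3: h(808,702)=(808*31+702)%997=825 -> [825]
  root=825
After append 50 (leaves=[1, 75, 47, 53, 26, 50]):
  L0: [1, 75, 47, 53, 26, 50]
  L1: h(1,75)=(1*31+75)%997=106 h(47,53)=(47*31+53)%997=513 h(26,50)=(26*31+50)%997=856 -> [106, 513, 856]
  L2: h(106,513)=(106*31+513)%997=808 h(856,856)=(856*31+856)%997=473 -> [808, 473]
  L3: h(808,473)=(808*31+473)%997=596 -> [596]
  root=596
After append 50 (leaves=[1, 75, 47, 53, 26, 50, 50]):
  L0: [1, 75, 47, 53, 26, 50, 50]
  L1: h(1,75)=(1*31+75)%997=106 h(47,53)=(47*31+53)%997=513 h(26,50)=(26*31+50)%997=856 h(50,50)=(50*31+50)%997=603 -> [106, 513, 856, 603]
  L2: h(106,513)=(106*31+513)%997=808 h(856,603)=(856*31+603)%997=220 -> [808, 220]
  L3: h(808,220)=(808*31+220)%997=343 -> [343]
  root=343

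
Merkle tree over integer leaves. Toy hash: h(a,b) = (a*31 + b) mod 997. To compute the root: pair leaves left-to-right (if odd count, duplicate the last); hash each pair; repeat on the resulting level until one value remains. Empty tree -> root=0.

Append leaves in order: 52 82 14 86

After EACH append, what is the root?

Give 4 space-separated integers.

After append 52 (leaves=[52]):
  L0: [52]
  root=52
After append 82 (leaves=[52, 82]):
  L0: [52, 82]
  L1: h(52,82)=(52*31+82)%997=697 -> [697]
  root=697
After append 14 (leaves=[52, 82, 14]):
  L0: [52, 82, 14]
  L1: h(52,82)=(52*31+82)%997=697 h(14,14)=(14*31+14)%997=448 -> [697, 448]
  L2: h(697,448)=(697*31+448)%997=121 -> [121]
  root=121
After append 86 (leaves=[52, 82, 14, 86]):
  L0: [52, 82, 14, 86]
  L1: h(52,82)=(52*31+82)%997=697 h(14,86)=(14*31+86)%997=520 -> [697, 520]
  L2: h(697,520)=(697*31+520)%997=193 -> [193]
  root=193

Answer: 52 697 121 193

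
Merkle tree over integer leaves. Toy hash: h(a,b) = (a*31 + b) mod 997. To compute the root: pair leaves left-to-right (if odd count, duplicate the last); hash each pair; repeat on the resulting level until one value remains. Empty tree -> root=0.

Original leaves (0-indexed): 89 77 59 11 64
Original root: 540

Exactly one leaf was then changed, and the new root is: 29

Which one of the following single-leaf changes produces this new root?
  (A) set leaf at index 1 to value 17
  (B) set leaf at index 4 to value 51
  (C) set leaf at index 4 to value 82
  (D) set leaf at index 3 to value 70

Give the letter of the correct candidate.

Original leaves: [89, 77, 59, 11, 64]
Target new root: 29
Try each candidate change and compute the resulting root:
Candidate A: set leaf[1] = 17 -> leaves = [89, 17, 59, 11, 64]
  L0: [89, 17, 59, 11, 64]
  L1: h(89,17)=(89*31+17)%997=782 h(59,11)=(59*31+11)%997=843 h(64,64)=(64*31+64)%997=54 -> [782, 843, 54]
  L2: h(782,843)=(782*31+843)%997=160 h(54,54)=(54*31+54)%997=731 -> [160, 731]
  L3: h(160,731)=(160*31+731)%997=706 -> [706]
  root = 706 != target 29
Candidate B: set leaf[4] = 51 -> leaves = [89, 77, 59, 11, 51]
  L0: [89, 77, 59, 11, 51]
  L1: h(89,77)=(89*31+77)%997=842 h(59,11)=(59*31+11)%997=843 h(51,51)=(51*31+51)%997=635 -> [842, 843, 635]
  L2: h(842,843)=(842*31+843)%997=26 h(635,635)=(635*31+635)%997=380 -> [26, 380]
  L3: h(26,380)=(26*31+380)%997=189 -> [189]
  root = 189 != target 29
Candidate C: set leaf[4] = 82 -> leaves = [89, 77, 59, 11, 82]
  L0: [89, 77, 59, 11, 82]
  L1: h(89,77)=(89*31+77)%997=842 h(59,11)=(59*31+11)%997=843 h(82,82)=(82*31+82)%997=630 -> [842, 843, 630]
  L2: h(842,843)=(842*31+843)%997=26 h(630,630)=(630*31+630)%997=220 -> [26, 220]
  L3: h(26,220)=(26*31+220)%997=29 -> [29]
  root = 29 == target 29  ** MATCH **
Candidate D: set leaf[3] = 70 -> leaves = [89, 77, 59, 70, 64]
  L0: [89, 77, 59, 70, 64]
  L1: h(89,77)=(89*31+77)%997=842 h(59,70)=(59*31+70)%997=902 h(64,64)=(64*31+64)%997=54 -> [842, 902, 54]
  L2: h(842,902)=(842*31+902)%997=85 h(54,54)=(54*31+54)%997=731 -> [85, 731]
  L3: h(85,731)=(85*31+731)%997=375 -> [375]
  root = 375 != target 29
Candidate C produces the target root.

Answer: C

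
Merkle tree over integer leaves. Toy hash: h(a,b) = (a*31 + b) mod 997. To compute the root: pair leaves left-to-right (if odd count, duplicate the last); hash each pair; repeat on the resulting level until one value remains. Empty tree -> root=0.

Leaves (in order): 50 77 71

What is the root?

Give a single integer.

Answer: 865

Derivation:
L0: [50, 77, 71]
L1: h(50,77)=(50*31+77)%997=630 h(71,71)=(71*31+71)%997=278 -> [630, 278]
L2: h(630,278)=(630*31+278)%997=865 -> [865]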